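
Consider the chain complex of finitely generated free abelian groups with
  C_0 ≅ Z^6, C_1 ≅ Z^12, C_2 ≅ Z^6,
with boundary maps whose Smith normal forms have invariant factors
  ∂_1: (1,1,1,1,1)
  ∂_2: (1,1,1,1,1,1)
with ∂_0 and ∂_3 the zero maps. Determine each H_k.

H_0 = Z,  H_1 = Z,  H_2 = 0.

H_0: b_0 = 6 − 0 − 5 = 1; torsion from ∂_1 factors > 1: none. So H_0 = Z.
H_1: b_1 = 12 − 5 − 6 = 1; torsion from ∂_2 factors > 1: none. So H_1 = Z.
H_2: b_2 = 6 − 6 − 0 = 0; torsion from ∂_3 factors > 1: none. So H_2 = 0.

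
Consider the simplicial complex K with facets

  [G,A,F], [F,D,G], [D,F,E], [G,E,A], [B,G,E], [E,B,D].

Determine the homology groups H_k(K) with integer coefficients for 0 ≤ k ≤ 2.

Order the vertices as A < B < D < E < F < G. Listing each simplex with vertices in this order, K has dimension 2 with simplices:

  0-simplices (6): A, B, D, E, F, G
  1-simplices (12): AE, AF, AG, BD, BE, BG, DE, DF, DG, EF, EG, FG
  2-simplices (6): AEG, AFG, BDE, BEG, DEF, DFG

so the chain groups are C_0 ≅ Z^6, C_1 ≅ Z^12, C_2 ≅ Z^6.

∂_1: C_1 → C_0 sends each edge [p,q] (with p < q) to q − p. For instance
  ∂BE = E − B.
The resulting 6×12 matrix has rank 5, and its Smith normal form has invariant factors (1,1,1,1,1).

Boundary ∂_2: C_2 → C_1 acts by ∂[p,q,r] = [q,r] − [p,r] + [p,q]. For instance
  ∂BDE = DE − BE + BD,
  ∂DEF = EF − DF + DE.
The 12×6 boundary matrix has rank 6 and Smith normal form diag(1,1,1,1,1,1).

Computing H_k = (kernel of ∂_k) / (image of ∂_{k+1}):

  H_0: rank C_0 − rank ∂_1 = 6 − 5 = 1, and the invariant factors of ∂_1 are all 1, so H_0 = Z.
  H_1: rank ker ∂_1 − rank ∂_2 = (12 − 5) − 6 = 1, and the invariant factors of ∂_2 are all 1, so H_1 = Z.
  H_2: rank ker ∂_2 − rank ∂_3 = (6 − 6) − 0 = 0, and there is no ∂_3, so H_2 = 0.

H_0 = Z,  H_1 = Z,  H_2 = 0.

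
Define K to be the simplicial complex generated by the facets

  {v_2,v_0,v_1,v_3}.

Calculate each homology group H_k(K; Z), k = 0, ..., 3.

H_0 ≅ Z,  H_1 = 0,  H_2 = 0,  H_3 = 0.

Take the total order v_0 < v_1 < v_2 < v_3 on the vertex set. Then K (dimension 3) consists of the simplices:

  0-simplices (4): [v_0], [v_1], [v_2], [v_3]
  1-simplices (6): [v_0,v_1], [v_0,v_2], [v_0,v_3], [v_1,v_2], [v_1,v_3], [v_2,v_3]
  2-simplices (4): [v_0,v_1,v_2], [v_0,v_1,v_3], [v_0,v_2,v_3], [v_1,v_2,v_3]
  3-simplices (1): [v_0,v_1,v_2,v_3]

giving chain groups C_0 ≅ Z^4, C_1 ≅ Z^6, C_2 ≅ Z^4, C_3 ≅ Z^1.

∂_1: C_1 → C_0 is given by ∂[p,q] = [q] − [p].
This gives a 4×6 integer matrix of rank 3; reducing to Smith normal form yields diagonal entries (1,1,1).

∂_2: C_2 → C_1 sends each 2-simplex [p,q,r] to [q,r] − [p,r] + [p,q]. For instance
  ∂[v_0,v_2,v_3] = [v_2,v_3] − [v_0,v_3] + [v_0,v_2],
  ∂[v_1,v_2,v_3] = [v_2,v_3] − [v_1,v_3] + [v_1,v_2].
This gives a 6×4 integer matrix of rank 3; reducing to Smith normal form yields diagonal entries (1,1,1).

The boundary map ∂_3: C_3 → C_2 sends each 3-simplex σ to the alternating sum Σ_i (−1)^i (σ with its i-th vertex removed). For instance
  ∂[v_0,v_1,v_2,v_3] = [v_1,v_2,v_3] − [v_0,v_2,v_3] + [v_0,v_1,v_3] − [v_0,v_1,v_2].
As a 4×1 matrix over Z this has rank 1, with invariant factors (1).

Reading off H_k = ker ∂_k / im ∂_{k+1}:

  H_0: rank C_0 − rank ∂_1 = 4 − 3 = 1, and the invariant factors of ∂_1 are all 1, so H_0 = Z.
  H_1: rank ker ∂_1 − rank ∂_2 = (6 − 3) − 3 = 0, and the invariant factors of ∂_2 are all 1, so H_1 = 0.
  H_2: rank ker ∂_2 − rank ∂_3 = (4 − 3) − 1 = 0, and the invariant factors of ∂_3 are all 1, so H_2 = 0.
  H_3: rank ker ∂_3 − rank ∂_4 = (1 − 1) − 0 = 0, and there is no ∂_4, so H_3 = 0.

As a check, the Euler characteristic is 4 − 6 + 4 − 1 = 1, which agrees with 1 − 0 + 0 − 0 = 1.
(K is a triangulation of the 3-simplex.)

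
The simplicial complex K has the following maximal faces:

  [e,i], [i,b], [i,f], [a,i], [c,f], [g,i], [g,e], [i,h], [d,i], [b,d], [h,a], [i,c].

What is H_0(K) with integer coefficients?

H_0 ≅ Z.

Order the vertices as a < b < c < d < e < f < g < h < i. Listing each simplex with vertices in this order, K has dimension 1 with simplices:

  0-simplices (9): a, b, c, d, e, f, g, h, i
  1-simplices (12): ah, ai, bd, bi, cf, ci, di, eg, ei, fi, gi, hi

giving chain groups C_0 ≅ Z^9, C_1 ≅ Z^12.

Boundary ∂_1: C_1 → C_0 is given by ∂[p,q] = [q] − [p]. For instance
  ∂cf = f − c.
The 9×12 boundary matrix has rank 8 and Smith normal form diag(1,1,1,1,1,1,1,1).

Computing H_k = (kernel of ∂_k) / (image of ∂_{k+1}):

  H_0: rank C_0 − rank ∂_1 = 9 − 8 = 1, and the invariant factors of ∂_1 are all 1, so H_0 ≅ Z.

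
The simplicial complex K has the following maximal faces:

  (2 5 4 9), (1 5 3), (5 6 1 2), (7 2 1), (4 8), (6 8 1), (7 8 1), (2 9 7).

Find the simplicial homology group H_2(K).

Take the total order 1 < 2 < 3 < 4 < 5 < 6 < 7 < 8 < 9 on the vertex set. Then K (dimension 3) consists of the simplices:

  0-simplices (9): [1], [2], [3], [4], [5], [6], [7], [8], [9]
  1-simplices (20): [1,2], [1,3], [1,5], [1,6], [1,7], [1,8], [2,4], [2,5], [2,6], [2,7], [2,9], [3,5], [4,5], [4,8], [4,9], [5,6], [5,9], [6,8], [7,8], [7,9]
  2-simplices (13): [1,2,5], [1,2,6], [1,2,7], [1,3,5], [1,5,6], [1,6,8], [1,7,8], [2,4,5], [2,4,9], [2,5,6], [2,5,9], [2,7,9], [4,5,9]
  3-simplices (2): [1,2,5,6], [2,4,5,9]

giving chain groups C_0 ≅ Z^9, C_1 ≅ Z^20, C_2 ≅ Z^13, C_3 ≅ Z^2.

The boundary map ∂_1: C_1 → C_0 sends each edge [p,q] (with p < q) to q − p.
As a 9×20 matrix over Z this has rank 8, with invariant factors (1,1,1,1,1,1,1,1).

The boundary map ∂_2: C_2 → C_1 acts by ∂[p,q,r] = [q,r] − [p,r] + [p,q]. For instance
  ∂[1,7,8] = [7,8] − [1,8] + [1,7],
  ∂[1,3,5] = [3,5] − [1,5] + [1,3].
This gives a 20×13 integer matrix of rank 11; reducing to Smith normal form yields diagonal entries (1,1,1,1,1,1,1,1,1,1,1).

Boundary ∂_3: C_3 → C_2 sends each 3-simplex σ to the alternating sum Σ_i (−1)^i (σ with its i-th vertex removed). For instance
  ∂[1,2,5,6] = [2,5,6] − [1,5,6] + [1,2,6] − [1,2,5],
  ∂[2,4,5,9] = [4,5,9] − [2,5,9] + [2,4,9] − [2,4,5].
The resulting 13×2 matrix has rank 2, and its Smith normal form has invariant factors (1,1).

From H_k ≅ ker(∂_k) / im(∂_{k+1}) we obtain:

  H_2: rank ker ∂_2 − rank ∂_3 = (13 − 11) − 2 = 0, and the invariant factors of ∂_3 are all 1, so H_2 = 0.

H_2 = 0.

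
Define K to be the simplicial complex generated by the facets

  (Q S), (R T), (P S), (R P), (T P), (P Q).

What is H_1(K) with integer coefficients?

Order the vertices as P < Q < R < S < T. Listing each simplex with vertices in this order, K has dimension 1 with simplices:

  0-simplices (5): P, Q, R, S, T
  1-simplices (6): PQ, PR, PS, PT, QS, RT

giving chain groups C_0 ≅ Z^5, C_1 ≅ Z^6.

The boundary map ∂_1: C_1 → C_0 sends each edge [p,q] (with p < q) to q − p. For instance
  ∂PT = T − P.
As a 5×6 matrix over Z this has rank 4, with invariant factors (1,1,1,1).

From H_k ≅ ker(∂_k) / im(∂_{k+1}) we obtain:

  H_1: rank ker ∂_1 − rank ∂_2 = (6 − 4) − 0 = 2, and there is no ∂_2, so H_1 ≅ Z^2.

H_1 ≅ Z^2.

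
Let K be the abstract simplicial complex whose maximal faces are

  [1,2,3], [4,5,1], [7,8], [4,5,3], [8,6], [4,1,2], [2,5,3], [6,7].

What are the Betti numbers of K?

b_0 = 2, b_1 = 2, b_2 = 0.

Order the vertices as 1 < 2 < 3 < 4 < 5 < 6 < 7 < 8. Listing each simplex with vertices in this order, K has dimension 2 with simplices:

  0-simplices (8): [1], [2], [3], [4], [5], [6], [7], [8]
  1-simplices (13): [1,2], [1,3], [1,4], [1,5], [2,3], [2,4], [2,5], [3,4], [3,5], [4,5], [6,7], [6,8], [7,8]
  2-simplices (5): [1,2,3], [1,2,4], [1,4,5], [2,3,5], [3,4,5]

giving chain groups C_0 ≅ Z^8, C_1 ≅ Z^13, C_2 ≅ Z^5.

The boundary map ∂_1: C_1 → C_0 maps an edge to its endpoints' difference, ∂[p,q] = q − p. For instance
  ∂[6,8] = [8] − [6].
The 8×13 boundary matrix has rank 6 and Smith normal form diag(1,1,1,1,1,1).

The boundary map ∂_2: C_2 → C_1 maps a triangle to the signed sum of its edges. For instance
  ∂[3,4,5] = [4,5] − [3,5] + [3,4],
  ∂[1,2,4] = [2,4] − [1,4] + [1,2].
This gives a 13×5 integer matrix of rank 5; reducing to Smith normal form yields diagonal entries (1,1,1,1,1).

Computing H_k = (kernel of ∂_k) / (image of ∂_{k+1}):

  H_0: rank C_0 − rank ∂_1 = 8 − 6 = 2, and the invariant factors of ∂_1 are all 1, so H_0 ≅ Z^2.
  H_1: rank ker ∂_1 − rank ∂_2 = (13 − 6) − 5 = 2, and the invariant factors of ∂_2 are all 1, so H_1 ≅ Z^2.
  H_2: rank ker ∂_2 − rank ∂_3 = (5 − 5) − 0 = 0, and there is no ∂_3, so H_2 ≅ 0.

Hence the Betti numbers are b_0 = 2, b_1 = 2, b_2 = 0.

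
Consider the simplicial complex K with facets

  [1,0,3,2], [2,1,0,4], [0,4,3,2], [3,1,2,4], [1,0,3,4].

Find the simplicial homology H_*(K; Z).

H_0 = Z,  H_1 = 0,  H_2 = 0,  H_3 = Z.

Take the total order 0 < 1 < 2 < 3 < 4 on the vertex set. Then K (dimension 3) consists of the simplices:

  0-simplices (5): [0], [1], [2], [3], [4]
  1-simplices (10): [0,1], [0,2], [0,3], [0,4], [1,2], [1,3], [1,4], [2,3], [2,4], [3,4]
  2-simplices (10): [0,1,2], [0,1,3], [0,1,4], [0,2,3], [0,2,4], [0,3,4], [1,2,3], [1,2,4], [1,3,4], [2,3,4]
  3-simplices (5): [0,1,2,3], [0,1,2,4], [0,1,3,4], [0,2,3,4], [1,2,3,4]

Hence C_0 ≅ Z^5, C_1 ≅ Z^10, C_2 ≅ Z^10, C_3 ≅ Z^5.

The boundary map ∂_1: C_1 → C_0 maps an edge to its endpoints' difference, ∂[p,q] = q − p. For instance
  ∂[0,1] = [1] − [0].
As a 5×10 matrix over Z this has rank 4, with invariant factors (1,1,1,1).

The boundary map ∂_2: C_2 → C_1 sends each 2-simplex [p,q,r] to [q,r] − [p,r] + [p,q]. For instance
  ∂[0,1,4] = [1,4] − [0,4] + [0,1],
  ∂[0,1,3] = [1,3] − [0,3] + [0,1].
As a 10×10 matrix over Z this has rank 6, with invariant factors (1,1,1,1,1,1).

∂_3: C_3 → C_2 sends each 3-simplex σ to the alternating sum Σ_i (−1)^i (σ with its i-th vertex removed). For instance
  ∂[0,1,3,4] = [1,3,4] − [0,3,4] + [0,1,4] − [0,1,3],
  ∂[0,2,3,4] = [2,3,4] − [0,3,4] + [0,2,4] − [0,2,3].
As a 10×5 matrix over Z this has rank 4, with invariant factors (1,1,1,1).

Now H_k = ker ∂_k / im ∂_{k+1}, so:

  H_0: rank C_0 − rank ∂_1 = 5 − 4 = 1, and the invariant factors of ∂_1 are all 1, so H_0 = Z.
  H_1: rank ker ∂_1 − rank ∂_2 = (10 − 4) − 6 = 0, and the invariant factors of ∂_2 are all 1, so H_1 = 0.
  H_2: rank ker ∂_2 − rank ∂_3 = (10 − 6) − 4 = 0, and the invariant factors of ∂_3 are all 1, so H_2 = 0.
  H_3: rank ker ∂_3 − rank ∂_4 = (5 − 4) − 0 = 1, and there is no ∂_4, so H_3 = Z.

(K is a triangulation of the 3-sphere S^3.)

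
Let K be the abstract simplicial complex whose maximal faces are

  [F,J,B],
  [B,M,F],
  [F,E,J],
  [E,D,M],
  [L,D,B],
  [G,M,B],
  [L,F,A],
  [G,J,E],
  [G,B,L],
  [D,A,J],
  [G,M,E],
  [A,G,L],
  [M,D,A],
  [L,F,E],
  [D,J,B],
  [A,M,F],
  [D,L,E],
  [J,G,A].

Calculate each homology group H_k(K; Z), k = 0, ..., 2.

We work with the vertex ordering A < B < D < E < F < G < J < L < M. The simplices of K, each written with vertices in increasing order, are:

  0-simplices (9): A, B, D, E, F, G, J, L, M
  1-simplices (27): AD, AF, AG, AJ, AL, AM, BD, BF, BG, BJ, BL, BM, DE, DJ, DL, DM, EF, EG, EJ, EL, EM, FJ, FL, FM, GJ, GL, GM
  2-simplices (18): ADJ, ADM, AFL, AFM, AGJ, AGL, BDJ, BDL, BFJ, BFM, BGL, BGM, DEL, DEM, EFJ, EFL, EGJ, EGM

so the chain groups are C_0 ≅ Z^9, C_1 ≅ Z^27, C_2 ≅ Z^18.

The boundary map ∂_1: C_1 → C_0 maps an edge to its endpoints' difference, ∂[p,q] = q − p. For instance
  ∂GM = M − G.
As a 9×27 matrix over Z this has rank 8, with invariant factors (1,1,1,1,1,1,1,1).

The boundary map ∂_2: C_2 → C_1 acts by ∂[p,q,r] = [q,r] − [p,r] + [p,q]. For instance
  ∂BGL = GL − BL + BG,
  ∂AFL = FL − AL + AF.
The 27×18 boundary matrix has rank 17 and Smith normal form diag(1,1,1,1,1,1,1,1,1,1,1,1,1,1,1,1,1).

From H_k ≅ ker(∂_k) / im(∂_{k+1}) we obtain:

  H_0: rank C_0 − rank ∂_1 = 9 − 8 = 1, and the invariant factors of ∂_1 are all 1, so H_0 = Z.
  H_1: rank ker ∂_1 − rank ∂_2 = (27 − 8) − 17 = 2, and the invariant factors of ∂_2 are all 1, so H_1 = Z^2.
  H_2: rank ker ∂_2 − rank ∂_3 = (18 − 17) − 0 = 1, and there is no ∂_3, so H_2 = Z.

(K is a triangulation of the torus T^2.)

H_0 ≅ Z,  H_1 ≅ Z^2,  H_2 ≅ Z.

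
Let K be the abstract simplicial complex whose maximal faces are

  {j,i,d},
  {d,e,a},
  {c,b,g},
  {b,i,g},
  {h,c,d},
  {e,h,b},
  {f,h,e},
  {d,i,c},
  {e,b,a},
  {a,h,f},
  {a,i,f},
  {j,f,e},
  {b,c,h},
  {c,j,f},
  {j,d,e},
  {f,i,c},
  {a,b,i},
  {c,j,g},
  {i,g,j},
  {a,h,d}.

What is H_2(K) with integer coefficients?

H_2 ≅ 0.

Take the total order a < b < c < d < e < f < g < h < i < j on the vertex set. Then K (dimension 2) consists of the simplices:

  0-simplices (10): a, b, c, d, e, f, g, h, i, j
  1-simplices (30): ab, ad, ae, af, ah, ai, bc, be, bg, bh, bi, cd, cf, cg, ch, ci, cj, de, dh, di, dj, ef, eh, ej, fh, fi, fj, gi, gj, ij
  2-simplices (20): abe, abi, ade, adh, afh, afi, bcg, bch, beh, bgi, cdh, cdi, cfi, cfj, cgj, dej, dij, efh, efj, gij

Hence C_0 ≅ Z^10, C_1 ≅ Z^30, C_2 ≅ Z^20.

The boundary map ∂_1: C_1 → C_0 is given by ∂[p,q] = [q] − [p]. For instance
  ∂ah = h − a.
The resulting 10×30 matrix has rank 9, and its Smith normal form has invariant factors (1,1,1,1,1,1,1,1,1).

∂_2: C_2 → C_1 acts by ∂[p,q,r] = [q,r] − [p,r] + [p,q]. For instance
  ∂cgj = gj − cj + cg,
  ∂cfj = fj − cj + cf.
This gives a 30×20 integer matrix of rank 20; reducing to Smith normal form yields diagonal entries (1,1,1,1,1,1,1,1,1,1,1,1,1,1,1,1,1,1,1,2).

Computing H_k = (kernel of ∂_k) / (image of ∂_{k+1}):

  H_2: rank ker ∂_2 − rank ∂_3 = (20 − 20) − 0 = 0, and there is no ∂_3, so H_2 ≅ 0.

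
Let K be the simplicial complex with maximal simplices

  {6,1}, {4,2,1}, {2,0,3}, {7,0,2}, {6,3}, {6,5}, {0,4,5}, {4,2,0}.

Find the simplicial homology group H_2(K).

We work with the vertex ordering 0 < 1 < 2 < 3 < 4 < 5 < 6 < 7. The simplices of K, each written with vertices in increasing order, are:

  0-simplices (8): [0], [1], [2], [3], [4], [5], [6], [7]
  1-simplices (14): [0,2], [0,3], [0,4], [0,5], [0,7], [1,2], [1,4], [1,6], [2,3], [2,4], [2,7], [3,6], [4,5], [5,6]
  2-simplices (5): [0,2,3], [0,2,4], [0,2,7], [0,4,5], [1,2,4]

Hence C_0 ≅ Z^8, C_1 ≅ Z^14, C_2 ≅ Z^5.

The boundary map ∂_1: C_1 → C_0 is given by ∂[p,q] = [q] − [p]. For instance
  ∂[0,3] = [3] − [0].
The resulting 8×14 matrix has rank 7, and its Smith normal form has invariant factors (1,1,1,1,1,1,1).

The boundary map ∂_2: C_2 → C_1 sends each 2-simplex [p,q,r] to [q,r] − [p,r] + [p,q]. For instance
  ∂[0,2,7] = [2,7] − [0,7] + [0,2],
  ∂[0,2,3] = [2,3] − [0,3] + [0,2].
The 14×5 boundary matrix has rank 5 and Smith normal form diag(1,1,1,1,1).

Reading off H_k = ker ∂_k / im ∂_{k+1}:

  H_2: rank ker ∂_2 − rank ∂_3 = (5 − 5) − 0 = 0, and there is no ∂_3, so H_2 = 0.

H_2 ≅ 0.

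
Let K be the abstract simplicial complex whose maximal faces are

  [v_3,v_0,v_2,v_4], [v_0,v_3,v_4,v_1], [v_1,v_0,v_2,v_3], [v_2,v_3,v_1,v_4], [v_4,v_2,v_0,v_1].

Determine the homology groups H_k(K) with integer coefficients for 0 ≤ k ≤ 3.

H_0 ≅ Z,  H_1 = 0,  H_2 = 0,  H_3 ≅ Z.

Order the vertices as v_0 < v_1 < v_2 < v_3 < v_4. Listing each simplex with vertices in this order, K has dimension 3 with simplices:

  0-simplices (5): [v_0], [v_1], [v_2], [v_3], [v_4]
  1-simplices (10): [v_0,v_1], [v_0,v_2], [v_0,v_3], [v_0,v_4], [v_1,v_2], [v_1,v_3], [v_1,v_4], [v_2,v_3], [v_2,v_4], [v_3,v_4]
  2-simplices (10): [v_0,v_1,v_2], [v_0,v_1,v_3], [v_0,v_1,v_4], [v_0,v_2,v_3], [v_0,v_2,v_4], [v_0,v_3,v_4], [v_1,v_2,v_3], [v_1,v_2,v_4], [v_1,v_3,v_4], [v_2,v_3,v_4]
  3-simplices (5): [v_0,v_1,v_2,v_3], [v_0,v_1,v_2,v_4], [v_0,v_1,v_3,v_4], [v_0,v_2,v_3,v_4], [v_1,v_2,v_3,v_4]

giving chain groups C_0 ≅ Z^5, C_1 ≅ Z^10, C_2 ≅ Z^10, C_3 ≅ Z^5.

Boundary ∂_1: C_1 → C_0 sends each edge [p,q] (with p < q) to q − p. For instance
  ∂[v_1,v_2] = [v_2] − [v_1].
The resulting 5×10 matrix has rank 4, and its Smith normal form has invariant factors (1,1,1,1).

The boundary map ∂_2: C_2 → C_1 maps a triangle to the signed sum of its edges. For instance
  ∂[v_1,v_2,v_3] = [v_2,v_3] − [v_1,v_3] + [v_1,v_2],
  ∂[v_0,v_2,v_3] = [v_2,v_3] − [v_0,v_3] + [v_0,v_2].
The 10×10 boundary matrix has rank 6 and Smith normal form diag(1,1,1,1,1,1).

The boundary map ∂_3: C_3 → C_2 sends each 3-simplex σ to the alternating sum Σ_i (−1)^i (σ with its i-th vertex removed). For instance
  ∂[v_1,v_2,v_3,v_4] = [v_2,v_3,v_4] − [v_1,v_3,v_4] + [v_1,v_2,v_4] − [v_1,v_2,v_3],
  ∂[v_0,v_1,v_2,v_4] = [v_1,v_2,v_4] − [v_0,v_2,v_4] + [v_0,v_1,v_4] − [v_0,v_1,v_2].
As a 10×5 matrix over Z this has rank 4, with invariant factors (1,1,1,1).

Now H_k = ker ∂_k / im ∂_{k+1}, so:

  H_0: rank C_0 − rank ∂_1 = 5 − 4 = 1, and the invariant factors of ∂_1 are all 1, so H_0 = Z.
  H_1: rank ker ∂_1 − rank ∂_2 = (10 − 4) − 6 = 0, and the invariant factors of ∂_2 are all 1, so H_1 = 0.
  H_2: rank ker ∂_2 − rank ∂_3 = (10 − 6) − 4 = 0, and the invariant factors of ∂_3 are all 1, so H_2 = 0.
  H_3: rank ker ∂_3 − rank ∂_4 = (5 − 4) − 0 = 1, and there is no ∂_4, so H_3 = Z.

(K is a triangulation of the 3-sphere S^3.)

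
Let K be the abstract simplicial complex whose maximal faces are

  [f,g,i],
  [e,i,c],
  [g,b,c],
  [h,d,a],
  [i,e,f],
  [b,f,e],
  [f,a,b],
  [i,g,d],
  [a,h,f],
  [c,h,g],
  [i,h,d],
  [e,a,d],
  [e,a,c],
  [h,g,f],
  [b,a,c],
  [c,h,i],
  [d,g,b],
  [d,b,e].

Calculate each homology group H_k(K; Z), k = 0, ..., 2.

Order the vertices as a < b < c < d < e < f < g < h < i. Listing each simplex with vertices in this order, K has dimension 2 with simplices:

  0-simplices (9): a, b, c, d, e, f, g, h, i
  1-simplices (27): ab, ac, ad, ae, af, ah, bc, bd, be, bf, bg, ce, cg, ch, ci, de, dg, dh, di, ef, ei, fg, fh, fi, gh, gi, hi
  2-simplices (18): abc, abf, ace, ade, adh, afh, bcg, bde, bdg, bef, cei, cgh, chi, dgi, dhi, efi, fgh, fgi

Hence C_0 ≅ Z^9, C_1 ≅ Z^27, C_2 ≅ Z^18.

Boundary ∂_1: C_1 → C_0 maps an edge to its endpoints' difference, ∂[p,q] = q − p. For instance
  ∂gi = i − g.
As a 9×27 matrix over Z this has rank 8, with invariant factors (1,1,1,1,1,1,1,1).

Boundary ∂_2: C_2 → C_1 maps a triangle to the signed sum of its edges. For instance
  ∂dhi = hi − di + dh,
  ∂chi = hi − ci + ch.
The 27×18 boundary matrix has rank 18 and Smith normal form diag(1,1,1,1,1,1,1,1,1,1,1,1,1,1,1,1,1,2).

Now H_k = ker ∂_k / im ∂_{k+1}, so:

  H_0: rank C_0 − rank ∂_1 = 9 − 8 = 1, and the invariant factors of ∂_1 are all 1, so H_0 ≅ Z.
  H_1: rank ker ∂_1 − rank ∂_2 = (27 − 8) − 18 = 1, and ∂_2 has invariant factor 2 > 1, so H_1 ≅ Z ⊕ Z/2Z.
  H_2: rank ker ∂_2 − rank ∂_3 = (18 − 18) − 0 = 0, and there is no ∂_3, so H_2 ≅ 0.

(K is a triangulation of the Klein bottle.)

H_0 ≅ Z,  H_1 ≅ Z ⊕ Z/2Z,  H_2 = 0.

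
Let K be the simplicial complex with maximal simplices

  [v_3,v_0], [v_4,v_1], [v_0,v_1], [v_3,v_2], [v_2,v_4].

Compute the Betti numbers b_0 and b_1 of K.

b_0 = 1, b_1 = 1.

Take the total order v_0 < v_1 < v_2 < v_3 < v_4 on the vertex set. Then K (dimension 1) consists of the simplices:

  0-simplices (5): [v_0], [v_1], [v_2], [v_3], [v_4]
  1-simplices (5): [v_0,v_1], [v_0,v_3], [v_1,v_4], [v_2,v_3], [v_2,v_4]

so the chain groups are C_0 ≅ Z^5, C_1 ≅ Z^5.

Boundary ∂_1: C_1 → C_0 sends each edge [p,q] (with p < q) to q − p. For instance
  ∂[v_1,v_4] = [v_4] − [v_1].
The 5×5 boundary matrix has rank 4 and Smith normal form diag(1,1,1,1).

Now H_k = ker ∂_k / im ∂_{k+1}, so:

  H_0: rank C_0 − rank ∂_1 = 5 − 4 = 1, and the invariant factors of ∂_1 are all 1, so H_0 = Z.
  H_1: rank ker ∂_1 − rank ∂_2 = (5 − 4) − 0 = 1, and there is no ∂_2, so H_1 = Z.

As a check, the Euler characteristic is 5 − 5 = 0, which agrees with 1 − 1 = 0.

Hence the Betti numbers are b_0 = 1, b_1 = 1.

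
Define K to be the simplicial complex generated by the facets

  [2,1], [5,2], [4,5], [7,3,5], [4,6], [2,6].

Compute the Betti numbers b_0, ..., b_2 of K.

b_0 = 1, b_1 = 1, b_2 = 0.

Order the vertices as 1 < 2 < 3 < 4 < 5 < 6 < 7. Listing each simplex with vertices in this order, K has dimension 2 with simplices:

  0-simplices (7): [1], [2], [3], [4], [5], [6], [7]
  1-simplices (8): [1,2], [2,5], [2,6], [3,5], [3,7], [4,5], [4,6], [5,7]
  2-simplices (1): [3,5,7]

Hence C_0 ≅ Z^7, C_1 ≅ Z^8, C_2 ≅ Z^1.

The boundary map ∂_1: C_1 → C_0 sends each edge [p,q] (with p < q) to q − p. For instance
  ∂[3,7] = [7] − [3].
The resulting 7×8 matrix has rank 6, and its Smith normal form has invariant factors (1,1,1,1,1,1).

Boundary ∂_2: C_2 → C_1 sends each 2-simplex [p,q,r] to [q,r] − [p,r] + [p,q]. For instance
  ∂[3,5,7] = [5,7] − [3,7] + [3,5].
As a 8×1 matrix over Z this has rank 1, with invariant factors (1).

Now H_k = ker ∂_k / im ∂_{k+1}, so:

  H_0: rank C_0 − rank ∂_1 = 7 − 6 = 1, and the invariant factors of ∂_1 are all 1, so H_0 = Z.
  H_1: rank ker ∂_1 − rank ∂_2 = (8 − 6) − 1 = 1, and the invariant factors of ∂_2 are all 1, so H_1 = Z.
  H_2: rank ker ∂_2 − rank ∂_3 = (1 − 1) − 0 = 0, and there is no ∂_3, so H_2 = 0.

Hence the Betti numbers are b_0 = 1, b_1 = 1, b_2 = 0.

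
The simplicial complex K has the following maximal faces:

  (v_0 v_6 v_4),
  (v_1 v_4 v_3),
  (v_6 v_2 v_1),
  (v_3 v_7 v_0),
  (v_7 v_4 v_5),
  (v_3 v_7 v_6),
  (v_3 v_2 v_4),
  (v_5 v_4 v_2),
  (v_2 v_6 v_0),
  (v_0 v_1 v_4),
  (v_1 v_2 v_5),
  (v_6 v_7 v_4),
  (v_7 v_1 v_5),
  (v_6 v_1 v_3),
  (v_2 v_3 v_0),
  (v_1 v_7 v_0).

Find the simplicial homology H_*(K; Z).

H_0 ≅ Z,  H_1 ≅ Z^2,  H_2 ≅ Z.

Fix the vertex order v_0 < v_1 < v_2 < v_3 < v_4 < v_5 < v_6 < v_7 and write every simplex with vertices in increasing order. Then dim K = 2 and the simplices of K are:

  0-simplices (8): [v_0], [v_1], [v_2], [v_3], [v_4], [v_5], [v_6], [v_7]
  1-simplices (24): (24 of them)
  2-simplices (16): (16 of them)

giving chain groups C_0 ≅ Z^8, C_1 ≅ Z^24, C_2 ≅ Z^16.

∂_1: C_1 → C_0 sends each edge [p,q] (with p < q) to q − p. For instance
  ∂[v_1,v_4] = [v_4] − [v_1].
The 8×24 boundary matrix has rank 7 and Smith normal form diag(1,1,1,1,1,1,1).

∂_2: C_2 → C_1 sends each 2-simplex [p,q,r] to [q,r] − [p,r] + [p,q]. For instance
  ∂[v_0,v_1,v_4] = [v_1,v_4] − [v_0,v_4] + [v_0,v_1],
  ∂[v_0,v_3,v_7] = [v_3,v_7] − [v_0,v_7] + [v_0,v_3].
As a 24×16 matrix over Z this has rank 15, with invariant factors (1,1,1,1,1,1,1,1,1,1,1,1,1,1,1).

Computing H_k = (kernel of ∂_k) / (image of ∂_{k+1}):

  H_0: rank C_0 − rank ∂_1 = 8 − 7 = 1, and the invariant factors of ∂_1 are all 1, so H_0 = Z.
  H_1: rank ker ∂_1 − rank ∂_2 = (24 − 7) − 15 = 2, and the invariant factors of ∂_2 are all 1, so H_1 = Z^2.
  H_2: rank ker ∂_2 − rank ∂_3 = (16 − 15) − 0 = 1, and there is no ∂_3, so H_2 = Z.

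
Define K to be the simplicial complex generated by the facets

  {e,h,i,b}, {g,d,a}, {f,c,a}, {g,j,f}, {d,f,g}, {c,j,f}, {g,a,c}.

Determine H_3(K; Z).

Fix the vertex order a < b < c < d < e < f < g < h < i < j and write every simplex with vertices in increasing order. Then dim K = 3 and the simplices of K are:

  0-simplices (10): a, b, c, d, e, f, g, h, i, j
  1-simplices (18): ac, ad, af, ag, be, bh, bi, cf, cg, cj, df, dg, eh, ei, fg, fj, gj, hi
  2-simplices (10): acf, acg, adg, beh, bei, bhi, cfj, dfg, ehi, fgj
  3-simplices (1): behi

Hence C_0 ≅ Z^10, C_1 ≅ Z^18, C_2 ≅ Z^10, C_3 ≅ Z^1.

Boundary ∂_1: C_1 → C_0 sends each edge [p,q] (with p < q) to q − p. For instance
  ∂ei = i − e.
As a 10×18 matrix over Z this has rank 8, with invariant factors (1,1,1,1,1,1,1,1).

Boundary ∂_2: C_2 → C_1 acts by ∂[p,q,r] = [q,r] − [p,r] + [p,q]. For instance
  ∂ehi = hi − ei + eh,
  ∂dfg = fg − dg + df.
The resulting 18×10 matrix has rank 9, and its Smith normal form has invariant factors (1,1,1,1,1,1,1,1,1).

The boundary map ∂_3: C_3 → C_2 sends each 3-simplex σ to the alternating sum Σ_i (−1)^i (σ with its i-th vertex removed). For instance
  ∂behi = ehi − bhi + bei − beh.
The resulting 10×1 matrix has rank 1, and its Smith normal form has invariant factors (1).

Now H_k = ker ∂_k / im ∂_{k+1}, so:

  H_3: rank ker ∂_3 − rank ∂_4 = (1 − 1) − 0 = 0, and there is no ∂_4, so H_3 ≅ 0.

(K is a triangulation of the disjoint union of the cylinder S^1 x I and the 3-simplex.)

H_3 ≅ 0.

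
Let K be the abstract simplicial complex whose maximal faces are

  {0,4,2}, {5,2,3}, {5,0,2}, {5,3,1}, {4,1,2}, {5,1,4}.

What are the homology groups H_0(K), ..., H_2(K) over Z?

Take the total order 0 < 1 < 2 < 3 < 4 < 5 on the vertex set. Then K (dimension 2) consists of the simplices:

  0-simplices (6): [0], [1], [2], [3], [4], [5]
  1-simplices (12): [0,2], [0,4], [0,5], [1,2], [1,3], [1,4], [1,5], [2,3], [2,4], [2,5], [3,5], [4,5]
  2-simplices (6): [0,2,4], [0,2,5], [1,2,4], [1,3,5], [1,4,5], [2,3,5]

Hence C_0 ≅ Z^6, C_1 ≅ Z^12, C_2 ≅ Z^6.

∂_1: C_1 → C_0 maps an edge to its endpoints' difference, ∂[p,q] = q − p.
The resulting 6×12 matrix has rank 5, and its Smith normal form has invariant factors (1,1,1,1,1).

The boundary map ∂_2: C_2 → C_1 acts by ∂[p,q,r] = [q,r] − [p,r] + [p,q]. For instance
  ∂[1,4,5] = [4,5] − [1,5] + [1,4],
  ∂[0,2,4] = [2,4] − [0,4] + [0,2].
As a 12×6 matrix over Z this has rank 6, with invariant factors (1,1,1,1,1,1).

Reading off H_k = ker ∂_k / im ∂_{k+1}:

  H_0: rank C_0 − rank ∂_1 = 6 − 5 = 1, and the invariant factors of ∂_1 are all 1, so H_0 ≅ Z.
  H_1: rank ker ∂_1 − rank ∂_2 = (12 − 5) − 6 = 1, and the invariant factors of ∂_2 are all 1, so H_1 ≅ Z.
  H_2: rank ker ∂_2 − rank ∂_3 = (6 − 6) − 0 = 0, and there is no ∂_3, so H_2 ≅ 0.

H_0 ≅ Z,  H_1 ≅ Z,  H_2 = 0.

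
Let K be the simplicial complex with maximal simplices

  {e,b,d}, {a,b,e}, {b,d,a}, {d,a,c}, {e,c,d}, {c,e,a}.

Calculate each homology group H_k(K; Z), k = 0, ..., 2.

Order the vertices as a < b < c < d < e. Listing each simplex with vertices in this order, K has dimension 2 with simplices:

  0-simplices (5): a, b, c, d, e
  1-simplices (9): ab, ac, ad, ae, bd, be, cd, ce, de
  2-simplices (6): abd, abe, acd, ace, bde, cde

giving chain groups C_0 ≅ Z^5, C_1 ≅ Z^9, C_2 ≅ Z^6.

Boundary ∂_1: C_1 → C_0 is given by ∂[p,q] = [q] − [p].
The 5×9 boundary matrix has rank 4 and Smith normal form diag(1,1,1,1).

∂_2: C_2 → C_1 acts by ∂[p,q,r] = [q,r] − [p,r] + [p,q]. For instance
  ∂ace = ce − ae + ac,
  ∂bde = de − be + bd.
The 9×6 boundary matrix has rank 5 and Smith normal form diag(1,1,1,1,1).

Reading off H_k = ker ∂_k / im ∂_{k+1}:

  H_0: rank C_0 − rank ∂_1 = 5 − 4 = 1, and the invariant factors of ∂_1 are all 1, so H_0 = Z.
  H_1: rank ker ∂_1 − rank ∂_2 = (9 − 4) − 5 = 0, and the invariant factors of ∂_2 are all 1, so H_1 = 0.
  H_2: rank ker ∂_2 − rank ∂_3 = (6 − 5) − 0 = 1, and there is no ∂_3, so H_2 = Z.

As a check, the Euler characteristic is 5 − 9 + 6 = 2, which agrees with 1 − 0 + 1 = 2.

H_0 ≅ Z,  H_1 = 0,  H_2 ≅ Z.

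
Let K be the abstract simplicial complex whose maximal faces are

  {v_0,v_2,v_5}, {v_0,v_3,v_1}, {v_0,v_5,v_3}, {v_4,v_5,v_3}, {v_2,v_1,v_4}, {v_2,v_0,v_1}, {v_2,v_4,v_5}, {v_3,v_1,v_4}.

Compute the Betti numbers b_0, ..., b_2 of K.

K has 6 vertices, 12 edges, 8 triangles.
rank ∂_0 = 0, rank ∂_1 = 5 ⇒ b_0 = 6 − 0 − 5 = 1; all invariant factors of ∂_1 are 1 so no torsion. So H_0 ≅ Z.
rank ∂_1 = 5, rank ∂_2 = 7 ⇒ b_1 = 12 − 5 − 7 = 0; all invariant factors of ∂_2 are 1 so no torsion. So H_1 ≅ 0.
rank ∂_2 = 7, rank ∂_3 = 0 ⇒ b_2 = 8 − 7 − 0 = 1. So H_2 ≅ Z.

b_0 = 1, b_1 = 0, b_2 = 1.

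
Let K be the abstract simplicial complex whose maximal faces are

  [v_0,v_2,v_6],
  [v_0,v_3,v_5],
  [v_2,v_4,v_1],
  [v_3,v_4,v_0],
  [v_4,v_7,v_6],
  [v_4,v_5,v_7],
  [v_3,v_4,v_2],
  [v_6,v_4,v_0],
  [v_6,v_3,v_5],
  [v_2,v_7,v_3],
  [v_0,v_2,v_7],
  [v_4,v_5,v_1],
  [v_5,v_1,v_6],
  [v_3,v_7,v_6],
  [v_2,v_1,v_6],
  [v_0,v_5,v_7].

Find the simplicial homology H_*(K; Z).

We work with the vertex ordering v_0 < v_1 < v_2 < v_3 < v_4 < v_5 < v_6 < v_7. The simplices of K, each written with vertices in increasing order, are:

  0-simplices (8): [v_0], [v_1], [v_2], [v_3], [v_4], [v_5], [v_6], [v_7]
  1-simplices (24): (24 of them)
  2-simplices (16): (16 of them)

so the chain groups are C_0 ≅ Z^8, C_1 ≅ Z^24, C_2 ≅ Z^16.

The boundary map ∂_1: C_1 → C_0 maps an edge to its endpoints' difference, ∂[p,q] = q − p.
The resulting 8×24 matrix has rank 7, and its Smith normal form has invariant factors (1,1,1,1,1,1,1).

The boundary map ∂_2: C_2 → C_1 acts by ∂[p,q,r] = [q,r] − [p,r] + [p,q]. For instance
  ∂[v_1,v_5,v_6] = [v_5,v_6] − [v_1,v_6] + [v_1,v_5],
  ∂[v_0,v_4,v_6] = [v_4,v_6] − [v_0,v_6] + [v_0,v_4].
The 24×16 boundary matrix has rank 15 and Smith normal form diag(1,1,1,1,1,1,1,1,1,1,1,1,1,1,1).

Reading off H_k = ker ∂_k / im ∂_{k+1}:

  H_0: rank C_0 − rank ∂_1 = 8 − 7 = 1, and the invariant factors of ∂_1 are all 1, so H_0 ≅ Z.
  H_1: rank ker ∂_1 − rank ∂_2 = (24 − 7) − 15 = 2, and the invariant factors of ∂_2 are all 1, so H_1 ≅ Z^2.
  H_2: rank ker ∂_2 − rank ∂_3 = (16 − 15) − 0 = 1, and there is no ∂_3, so H_2 ≅ Z.

H_0 ≅ Z,  H_1 ≅ Z^2,  H_2 ≅ Z.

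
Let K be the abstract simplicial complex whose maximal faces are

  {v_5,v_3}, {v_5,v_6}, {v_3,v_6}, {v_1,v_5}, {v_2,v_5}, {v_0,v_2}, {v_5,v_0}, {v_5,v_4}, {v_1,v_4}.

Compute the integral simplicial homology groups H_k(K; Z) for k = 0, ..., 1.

Fix the vertex order v_0 < v_1 < v_2 < v_3 < v_4 < v_5 < v_6 and write every simplex with vertices in increasing order. Then dim K = 1 and the simplices of K are:

  0-simplices (7): [v_0], [v_1], [v_2], [v_3], [v_4], [v_5], [v_6]
  1-simplices (9): [v_0,v_2], [v_0,v_5], [v_1,v_4], [v_1,v_5], [v_2,v_5], [v_3,v_5], [v_3,v_6], [v_4,v_5], [v_5,v_6]

giving chain groups C_0 ≅ Z^7, C_1 ≅ Z^9.

The boundary map ∂_1: C_1 → C_0 maps an edge to its endpoints' difference, ∂[p,q] = q − p. For instance
  ∂[v_3,v_5] = [v_5] − [v_3].
This gives a 7×9 integer matrix of rank 6; reducing to Smith normal form yields diagonal entries (1,1,1,1,1,1).

Computing H_k = (kernel of ∂_k) / (image of ∂_{k+1}):

  H_0: rank C_0 − rank ∂_1 = 7 − 6 = 1, and the invariant factors of ∂_1 are all 1, so H_0 = Z.
  H_1: rank ker ∂_1 − rank ∂_2 = (9 − 6) − 0 = 3, and there is no ∂_2, so H_1 = Z^3.

H_0 ≅ Z,  H_1 ≅ Z^3.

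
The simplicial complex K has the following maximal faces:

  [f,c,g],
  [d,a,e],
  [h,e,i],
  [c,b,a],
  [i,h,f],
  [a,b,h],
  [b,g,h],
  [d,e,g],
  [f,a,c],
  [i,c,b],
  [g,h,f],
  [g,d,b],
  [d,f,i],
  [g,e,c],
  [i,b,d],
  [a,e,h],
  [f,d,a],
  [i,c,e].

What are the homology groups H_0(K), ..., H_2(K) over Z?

Order the vertices as a < b < c < d < e < f < g < h < i. Listing each simplex with vertices in this order, K has dimension 2 with simplices:

  0-simplices (9): a, b, c, d, e, f, g, h, i
  1-simplices (27): ab, ac, ad, ae, af, ah, bc, bd, bg, bh, bi, ce, cf, cg, ci, de, df, dg, di, eg, eh, ei, fg, fh, fi, gh, hi
  2-simplices (18): abc, abh, acf, ade, adf, aeh, bci, bdg, bdi, bgh, ceg, cei, cfg, deg, dfi, ehi, fgh, fhi

so the chain groups are C_0 ≅ Z^9, C_1 ≅ Z^27, C_2 ≅ Z^18.

∂_1: C_1 → C_0 is given by ∂[p,q] = [q] − [p]. For instance
  ∂ac = c − a.
The 9×27 boundary matrix has rank 8 and Smith normal form diag(1,1,1,1,1,1,1,1).

∂_2: C_2 → C_1 maps a triangle to the signed sum of its edges. For instance
  ∂bdg = dg − bg + bd,
  ∂bdi = di − bi + bd.
The 27×18 boundary matrix has rank 17 and Smith normal form diag(1,1,1,1,1,1,1,1,1,1,1,1,1,1,1,1,1).

From H_k ≅ ker(∂_k) / im(∂_{k+1}) we obtain:

  H_0: rank C_0 − rank ∂_1 = 9 − 8 = 1, and the invariant factors of ∂_1 are all 1, so H_0 = Z.
  H_1: rank ker ∂_1 − rank ∂_2 = (27 − 8) − 17 = 2, and the invariant factors of ∂_2 are all 1, so H_1 = Z^2.
  H_2: rank ker ∂_2 − rank ∂_3 = (18 − 17) − 0 = 1, and there is no ∂_3, so H_2 = Z.

H_0 ≅ Z,  H_1 ≅ Z^2,  H_2 ≅ Z.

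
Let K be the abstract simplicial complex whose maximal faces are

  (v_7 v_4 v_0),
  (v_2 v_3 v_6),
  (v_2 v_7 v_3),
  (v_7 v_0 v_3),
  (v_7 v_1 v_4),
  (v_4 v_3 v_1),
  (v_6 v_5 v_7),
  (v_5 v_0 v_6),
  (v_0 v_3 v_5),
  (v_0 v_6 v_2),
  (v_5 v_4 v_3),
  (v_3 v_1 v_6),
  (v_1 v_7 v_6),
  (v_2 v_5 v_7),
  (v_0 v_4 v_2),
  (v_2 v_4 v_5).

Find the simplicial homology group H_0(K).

H_0 = Z.

We work with the vertex ordering v_0 < v_1 < v_2 < v_3 < v_4 < v_5 < v_6 < v_7. The simplices of K, each written with vertices in increasing order, are:

  0-simplices (8): [v_0], [v_1], [v_2], [v_3], [v_4], [v_5], [v_6], [v_7]
  1-simplices (24): (24 of them)
  2-simplices (16): (16 of them)

giving chain groups C_0 ≅ Z^8, C_1 ≅ Z^24, C_2 ≅ Z^16.

Boundary ∂_1: C_1 → C_0 is given by ∂[p,q] = [q] − [p]. For instance
  ∂[v_3,v_6] = [v_6] − [v_3].
The resulting 8×24 matrix has rank 7, and its Smith normal form has invariant factors (1,1,1,1,1,1,1).

The boundary map ∂_2: C_2 → C_1 sends each 2-simplex [p,q,r] to [q,r] − [p,r] + [p,q]. For instance
  ∂[v_0,v_2,v_6] = [v_2,v_6] − [v_0,v_6] + [v_0,v_2],
  ∂[v_2,v_4,v_5] = [v_4,v_5] − [v_2,v_5] + [v_2,v_4].
The 24×16 boundary matrix has rank 15 and Smith normal form diag(1,1,1,1,1,1,1,1,1,1,1,1,1,1,1).

Reading off H_k = ker ∂_k / im ∂_{k+1}:

  H_0: rank C_0 − rank ∂_1 = 8 − 7 = 1, and the invariant factors of ∂_1 are all 1, so H_0 ≅ Z.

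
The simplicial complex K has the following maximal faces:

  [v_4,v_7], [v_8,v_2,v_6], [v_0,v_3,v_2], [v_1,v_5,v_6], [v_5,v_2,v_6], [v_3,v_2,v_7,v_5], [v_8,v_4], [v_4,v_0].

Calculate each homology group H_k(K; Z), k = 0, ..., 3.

H_0 ≅ Z,  H_1 ≅ Z^2,  H_2 = 0,  H_3 = 0.

K has 9 vertices, 17 edges, 8 triangles, 1 3-simplex.
rank ∂_0 = 0, rank ∂_1 = 8 ⇒ b_0 = 9 − 0 − 8 = 1; all invariant factors of ∂_1 are 1 so no torsion. So H_0 = Z.
rank ∂_1 = 8, rank ∂_2 = 7 ⇒ b_1 = 17 − 8 − 7 = 2; all invariant factors of ∂_2 are 1 so no torsion. So H_1 = Z^2.
rank ∂_2 = 7, rank ∂_3 = 1 ⇒ b_2 = 8 − 7 − 1 = 0; all invariant factors of ∂_3 are 1 so no torsion. So H_2 = 0.
rank ∂_3 = 1, rank ∂_4 = 0 ⇒ b_3 = 1 − 1 − 0 = 0. So H_3 = 0.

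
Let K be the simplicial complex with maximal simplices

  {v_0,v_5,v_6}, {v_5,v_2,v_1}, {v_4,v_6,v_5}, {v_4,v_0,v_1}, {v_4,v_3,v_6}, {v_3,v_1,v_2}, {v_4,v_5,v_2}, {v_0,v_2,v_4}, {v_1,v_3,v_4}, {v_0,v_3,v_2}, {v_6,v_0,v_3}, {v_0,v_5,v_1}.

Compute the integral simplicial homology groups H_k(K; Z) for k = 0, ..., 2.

Order the vertices as v_0 < v_1 < v_2 < v_3 < v_4 < v_5 < v_6. Listing each simplex with vertices in this order, K has dimension 2 with simplices:

  0-simplices (7): [v_0], [v_1], [v_2], [v_3], [v_4], [v_5], [v_6]
  1-simplices (18): (18 of them)
  2-simplices (12): (12 of them)

so the chain groups are C_0 ≅ Z^7, C_1 ≅ Z^18, C_2 ≅ Z^12.

The boundary map ∂_1: C_1 → C_0 maps an edge to its endpoints' difference, ∂[p,q] = q − p. For instance
  ∂[v_1,v_2] = [v_2] − [v_1].
The resulting 7×18 matrix has rank 6, and its Smith normal form has invariant factors (1,1,1,1,1,1).

The boundary map ∂_2: C_2 → C_1 sends each 2-simplex [p,q,r] to [q,r] − [p,r] + [p,q]. For instance
  ∂[v_2,v_4,v_5] = [v_4,v_5] − [v_2,v_5] + [v_2,v_4],
  ∂[v_1,v_2,v_5] = [v_2,v_5] − [v_1,v_5] + [v_1,v_2].
The resulting 18×12 matrix has rank 12, and its Smith normal form has invariant factors (1,1,1,1,1,1,1,1,1,1,1,2).

Computing H_k = (kernel of ∂_k) / (image of ∂_{k+1}):

  H_0: rank C_0 − rank ∂_1 = 7 − 6 = 1, and the invariant factors of ∂_1 are all 1, so H_0 ≅ Z.
  H_1: rank ker ∂_1 − rank ∂_2 = (18 − 6) − 12 = 0, and ∂_2 has invariant factor 2 > 1, so H_1 ≅ Z_2.
  H_2: rank ker ∂_2 − rank ∂_3 = (12 − 12) − 0 = 0, and there is no ∂_3, so H_2 ≅ 0.

As a check, the Euler characteristic is 7 − 18 + 12 = 1, which agrees with 1 − 0 + 0 = 1.

H_0 = Z,  H_1 = Z_2,  H_2 = 0.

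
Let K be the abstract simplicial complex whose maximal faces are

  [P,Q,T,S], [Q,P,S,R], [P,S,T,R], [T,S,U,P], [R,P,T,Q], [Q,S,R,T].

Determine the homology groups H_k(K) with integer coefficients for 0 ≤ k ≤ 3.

H_0 = Z,  H_1 = 0,  H_2 = 0,  H_3 = Z.

K has 6 vertices, 13 edges, 13 triangles, 6 3-simplices.
rank ∂_0 = 0, rank ∂_1 = 5 ⇒ b_0 = 6 − 0 − 5 = 1; all invariant factors of ∂_1 are 1 so no torsion. So H_0 = Z.
rank ∂_1 = 5, rank ∂_2 = 8 ⇒ b_1 = 13 − 5 − 8 = 0; all invariant factors of ∂_2 are 1 so no torsion. So H_1 = 0.
rank ∂_2 = 8, rank ∂_3 = 5 ⇒ b_2 = 13 − 8 − 5 = 0; all invariant factors of ∂_3 are 1 so no torsion. So H_2 = 0.
rank ∂_3 = 5, rank ∂_4 = 0 ⇒ b_3 = 6 − 5 − 0 = 1. So H_3 = Z.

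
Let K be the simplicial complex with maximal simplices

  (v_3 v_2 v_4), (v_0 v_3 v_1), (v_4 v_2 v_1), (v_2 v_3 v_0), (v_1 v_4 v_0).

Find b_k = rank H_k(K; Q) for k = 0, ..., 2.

K has 5 vertices, 10 edges, 5 triangles.
rank ∂_0 = 0, rank ∂_1 = 4 ⇒ b_0 = 5 − 0 − 4 = 1; all invariant factors of ∂_1 are 1 so no torsion. So H_0 = Z.
rank ∂_1 = 4, rank ∂_2 = 5 ⇒ b_1 = 10 − 4 − 5 = 1; all invariant factors of ∂_2 are 1 so no torsion. So H_1 = Z.
rank ∂_2 = 5, rank ∂_3 = 0 ⇒ b_2 = 5 − 5 − 0 = 0. So H_2 = 0.

b_0 = 1, b_1 = 1, b_2 = 0.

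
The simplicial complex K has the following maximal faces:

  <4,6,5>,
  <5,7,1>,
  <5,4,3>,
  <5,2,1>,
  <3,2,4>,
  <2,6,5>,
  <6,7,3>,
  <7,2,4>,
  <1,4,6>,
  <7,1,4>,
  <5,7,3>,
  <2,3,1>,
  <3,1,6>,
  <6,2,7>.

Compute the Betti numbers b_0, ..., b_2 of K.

Fix the vertex order 1 < 2 < 3 < 4 < 5 < 6 < 7 and write every simplex with vertices in increasing order. Then dim K = 2 and the simplices of K are:

  0-simplices (7): [1], [2], [3], [4], [5], [6], [7]
  1-simplices (21): [1,2], [1,3], [1,4], [1,5], [1,6], [1,7], [2,3], [2,4], [2,5], [2,6], [2,7], [3,4], [3,5], [3,6], [3,7], [4,5], [4,6], [4,7], [5,6], [5,7], [6,7]
  2-simplices (14): [1,2,3], [1,2,5], [1,3,6], [1,4,6], [1,4,7], [1,5,7], [2,3,4], [2,4,7], [2,5,6], [2,6,7], [3,4,5], [3,5,7], [3,6,7], [4,5,6]

giving chain groups C_0 ≅ Z^7, C_1 ≅ Z^21, C_2 ≅ Z^14.

The boundary map ∂_1: C_1 → C_0 is given by ∂[p,q] = [q] − [p]. For instance
  ∂[4,5] = [5] − [4].
The resulting 7×21 matrix has rank 6, and its Smith normal form has invariant factors (1,1,1,1,1,1).

∂_2: C_2 → C_1 maps a triangle to the signed sum of its edges. For instance
  ∂[4,5,6] = [5,6] − [4,6] + [4,5],
  ∂[1,4,7] = [4,7] − [1,7] + [1,4].
The 21×14 boundary matrix has rank 13 and Smith normal form diag(1,1,1,1,1,1,1,1,1,1,1,1,1).

Computing H_k = (kernel of ∂_k) / (image of ∂_{k+1}):

  H_0: rank C_0 − rank ∂_1 = 7 − 6 = 1, and the invariant factors of ∂_1 are all 1, so H_0 ≅ Z.
  H_1: rank ker ∂_1 − rank ∂_2 = (21 − 6) − 13 = 2, and the invariant factors of ∂_2 are all 1, so H_1 ≅ Z^2.
  H_2: rank ker ∂_2 − rank ∂_3 = (14 − 13) − 0 = 1, and there is no ∂_3, so H_2 ≅ Z.

As a check, the Euler characteristic is 7 − 21 + 14 = 0, which agrees with 1 − 2 + 1 = 0.
(K is a triangulation of the torus T^2.)

Hence the Betti numbers are b_0 = 1, b_1 = 2, b_2 = 1.

b_0 = 1, b_1 = 2, b_2 = 1.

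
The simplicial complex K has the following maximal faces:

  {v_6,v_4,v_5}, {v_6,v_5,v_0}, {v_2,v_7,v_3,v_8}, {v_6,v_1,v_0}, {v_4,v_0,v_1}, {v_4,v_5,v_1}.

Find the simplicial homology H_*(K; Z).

H_0 ≅ Z^2,  H_1 ≅ Z,  H_2 = 0,  H_3 = 0.

Order the vertices as v_0 < v_1 < v_2 < v_3 < v_4 < v_5 < v_6 < v_7 < v_8. Listing each simplex with vertices in this order, K has dimension 3 with simplices:

  0-simplices (9): [v_0], [v_1], [v_2], [v_3], [v_4], [v_5], [v_6], [v_7], [v_8]
  1-simplices (16): (16 of them)
  2-simplices (9): [v_0,v_1,v_4], [v_0,v_1,v_6], [v_0,v_5,v_6], [v_1,v_4,v_5], [v_2,v_3,v_7], [v_2,v_3,v_8], [v_2,v_7,v_8], [v_3,v_7,v_8], [v_4,v_5,v_6]
  3-simplices (1): [v_2,v_3,v_7,v_8]

Hence C_0 ≅ Z^9, C_1 ≅ Z^16, C_2 ≅ Z^9, C_3 ≅ Z^1.

The boundary map ∂_1: C_1 → C_0 sends each edge [p,q] (with p < q) to q − p.
As a 9×16 matrix over Z this has rank 7, with invariant factors (1,1,1,1,1,1,1).

∂_2: C_2 → C_1 acts by ∂[p,q,r] = [q,r] − [p,r] + [p,q]. For instance
  ∂[v_0,v_5,v_6] = [v_5,v_6] − [v_0,v_6] + [v_0,v_5],
  ∂[v_4,v_5,v_6] = [v_5,v_6] − [v_4,v_6] + [v_4,v_5].
The resulting 16×9 matrix has rank 8, and its Smith normal form has invariant factors (1,1,1,1,1,1,1,1).

The boundary map ∂_3: C_3 → C_2 sends each 3-simplex σ to the alternating sum Σ_i (−1)^i (σ with its i-th vertex removed). For instance
  ∂[v_2,v_3,v_7,v_8] = [v_3,v_7,v_8] − [v_2,v_7,v_8] + [v_2,v_3,v_8] − [v_2,v_3,v_7].
As a 9×1 matrix over Z this has rank 1, with invariant factors (1).

From H_k ≅ ker(∂_k) / im(∂_{k+1}) we obtain:

  H_0: rank C_0 − rank ∂_1 = 9 − 7 = 2, and the invariant factors of ∂_1 are all 1, so H_0 = Z^2.
  H_1: rank ker ∂_1 − rank ∂_2 = (16 − 7) − 8 = 1, and the invariant factors of ∂_2 are all 1, so H_1 = Z.
  H_2: rank ker ∂_2 − rank ∂_3 = (9 − 8) − 1 = 0, and the invariant factors of ∂_3 are all 1, so H_2 = 0.
  H_3: rank ker ∂_3 − rank ∂_4 = (1 − 1) − 0 = 0, and there is no ∂_4, so H_3 = 0.

As a check, the Euler characteristic is 9 − 16 + 9 − 1 = 1, which agrees with 2 − 1 + 0 − 0 = 1.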